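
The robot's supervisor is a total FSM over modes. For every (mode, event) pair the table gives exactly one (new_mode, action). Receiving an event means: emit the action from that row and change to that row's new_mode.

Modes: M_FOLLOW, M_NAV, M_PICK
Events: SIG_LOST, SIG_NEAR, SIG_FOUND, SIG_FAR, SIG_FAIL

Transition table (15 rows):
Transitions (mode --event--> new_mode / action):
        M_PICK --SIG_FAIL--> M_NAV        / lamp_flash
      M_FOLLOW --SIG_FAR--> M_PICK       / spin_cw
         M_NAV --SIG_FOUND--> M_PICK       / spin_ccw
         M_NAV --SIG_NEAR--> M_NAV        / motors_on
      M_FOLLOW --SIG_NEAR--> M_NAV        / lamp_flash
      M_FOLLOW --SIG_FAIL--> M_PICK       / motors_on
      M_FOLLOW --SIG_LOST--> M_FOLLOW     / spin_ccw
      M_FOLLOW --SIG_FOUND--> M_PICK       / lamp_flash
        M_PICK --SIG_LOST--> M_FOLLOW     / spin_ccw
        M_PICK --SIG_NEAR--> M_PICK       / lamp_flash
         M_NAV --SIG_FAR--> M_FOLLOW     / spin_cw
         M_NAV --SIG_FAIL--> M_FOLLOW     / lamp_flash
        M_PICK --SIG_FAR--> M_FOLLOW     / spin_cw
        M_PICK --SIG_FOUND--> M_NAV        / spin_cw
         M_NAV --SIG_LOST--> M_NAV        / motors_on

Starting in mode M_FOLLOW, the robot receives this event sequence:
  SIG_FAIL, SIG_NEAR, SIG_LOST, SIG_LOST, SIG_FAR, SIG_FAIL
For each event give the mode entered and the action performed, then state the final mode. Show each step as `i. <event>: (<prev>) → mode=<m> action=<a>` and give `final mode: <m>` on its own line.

final mode: M_NAV

1. SIG_FAIL: (M_FOLLOW) → mode=M_PICK action=motors_on
2. SIG_NEAR: (M_PICK) → mode=M_PICK action=lamp_flash
3. SIG_LOST: (M_PICK) → mode=M_FOLLOW action=spin_ccw
4. SIG_LOST: (M_FOLLOW) → mode=M_FOLLOW action=spin_ccw
5. SIG_FAR: (M_FOLLOW) → mode=M_PICK action=spin_cw
6. SIG_FAIL: (M_PICK) → mode=M_NAV action=lamp_flash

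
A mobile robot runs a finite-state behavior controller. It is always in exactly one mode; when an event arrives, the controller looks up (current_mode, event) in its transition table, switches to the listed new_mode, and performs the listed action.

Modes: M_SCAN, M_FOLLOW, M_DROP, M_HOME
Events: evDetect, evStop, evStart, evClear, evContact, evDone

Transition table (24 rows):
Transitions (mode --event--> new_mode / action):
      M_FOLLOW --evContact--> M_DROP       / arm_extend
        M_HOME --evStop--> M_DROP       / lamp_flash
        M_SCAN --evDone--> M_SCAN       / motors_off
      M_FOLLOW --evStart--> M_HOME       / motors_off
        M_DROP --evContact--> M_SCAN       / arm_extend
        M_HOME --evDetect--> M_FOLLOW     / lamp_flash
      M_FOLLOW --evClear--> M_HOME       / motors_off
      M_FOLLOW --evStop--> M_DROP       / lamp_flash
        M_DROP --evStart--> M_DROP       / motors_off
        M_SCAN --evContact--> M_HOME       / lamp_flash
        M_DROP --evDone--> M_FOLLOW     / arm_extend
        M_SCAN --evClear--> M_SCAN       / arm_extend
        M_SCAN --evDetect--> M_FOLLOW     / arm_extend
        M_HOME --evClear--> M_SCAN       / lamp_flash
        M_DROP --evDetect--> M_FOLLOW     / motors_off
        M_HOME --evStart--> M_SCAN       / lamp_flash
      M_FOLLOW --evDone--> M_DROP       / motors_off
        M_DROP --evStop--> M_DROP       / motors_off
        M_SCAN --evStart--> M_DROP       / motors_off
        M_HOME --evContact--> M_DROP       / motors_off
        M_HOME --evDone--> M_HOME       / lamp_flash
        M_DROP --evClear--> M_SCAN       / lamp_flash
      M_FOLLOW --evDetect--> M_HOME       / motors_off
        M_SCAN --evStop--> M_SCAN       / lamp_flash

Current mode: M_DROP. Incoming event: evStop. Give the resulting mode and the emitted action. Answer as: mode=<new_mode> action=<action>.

current mode = M_DROP; filter table to that mode:
  (M_DROP, evContact) → (M_SCAN, arm_extend)
  (M_DROP, evStart) → (M_DROP, motors_off)
  (M_DROP, evDone) → (M_FOLLOW, arm_extend)
  (M_DROP, evDetect) → (M_FOLLOW, motors_off)
  (M_DROP, evStop) → (M_DROP, motors_off)  ← event matches
  (M_DROP, evClear) → (M_SCAN, lamp_flash)
event = evStop selects (M_DROP, motors_off)

mode=M_DROP action=motors_off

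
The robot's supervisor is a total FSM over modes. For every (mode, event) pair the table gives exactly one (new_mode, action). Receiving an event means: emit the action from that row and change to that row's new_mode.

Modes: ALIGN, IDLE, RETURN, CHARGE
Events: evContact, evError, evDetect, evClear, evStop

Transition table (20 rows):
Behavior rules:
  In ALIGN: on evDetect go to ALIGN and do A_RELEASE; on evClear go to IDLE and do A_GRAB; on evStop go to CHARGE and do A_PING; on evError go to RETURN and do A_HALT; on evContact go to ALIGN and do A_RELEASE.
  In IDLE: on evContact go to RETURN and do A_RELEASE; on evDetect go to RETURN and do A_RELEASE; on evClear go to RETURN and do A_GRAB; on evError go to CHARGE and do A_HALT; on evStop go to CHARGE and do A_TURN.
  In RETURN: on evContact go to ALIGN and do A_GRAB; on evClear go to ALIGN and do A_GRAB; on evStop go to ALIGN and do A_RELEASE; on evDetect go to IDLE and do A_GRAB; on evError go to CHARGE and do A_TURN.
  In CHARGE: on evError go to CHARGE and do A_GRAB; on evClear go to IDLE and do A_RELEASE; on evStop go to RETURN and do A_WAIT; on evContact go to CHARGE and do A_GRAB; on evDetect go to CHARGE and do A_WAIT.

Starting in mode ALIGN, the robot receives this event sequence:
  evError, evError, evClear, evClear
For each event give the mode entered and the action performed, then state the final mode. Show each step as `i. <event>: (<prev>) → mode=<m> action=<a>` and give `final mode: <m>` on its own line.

1. evError: (ALIGN) → mode=RETURN action=A_HALT
2. evError: (RETURN) → mode=CHARGE action=A_TURN
3. evClear: (CHARGE) → mode=IDLE action=A_RELEASE
4. evClear: (IDLE) → mode=RETURN action=A_GRAB

final mode: RETURN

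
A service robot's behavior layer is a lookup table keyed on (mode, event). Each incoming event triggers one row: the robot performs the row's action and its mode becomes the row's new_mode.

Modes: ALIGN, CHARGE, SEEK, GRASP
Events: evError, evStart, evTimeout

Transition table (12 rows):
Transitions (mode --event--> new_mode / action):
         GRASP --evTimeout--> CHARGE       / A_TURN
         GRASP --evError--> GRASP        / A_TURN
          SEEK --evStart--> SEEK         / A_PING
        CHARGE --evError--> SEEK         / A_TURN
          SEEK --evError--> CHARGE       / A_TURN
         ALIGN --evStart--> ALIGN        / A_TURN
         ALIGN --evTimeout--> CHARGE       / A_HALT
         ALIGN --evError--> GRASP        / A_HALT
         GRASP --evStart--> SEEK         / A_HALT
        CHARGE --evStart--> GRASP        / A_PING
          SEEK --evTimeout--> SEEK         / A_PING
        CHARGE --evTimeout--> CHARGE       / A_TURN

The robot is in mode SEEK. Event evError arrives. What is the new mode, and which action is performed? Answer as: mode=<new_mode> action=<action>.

mode=CHARGE action=A_TURN

current mode = SEEK; filter table to that mode:
  (SEEK, evStart) → (SEEK, A_PING)
  (SEEK, evError) → (CHARGE, A_TURN)  ← event matches
  (SEEK, evTimeout) → (SEEK, A_PING)
event = evError selects (CHARGE, A_TURN)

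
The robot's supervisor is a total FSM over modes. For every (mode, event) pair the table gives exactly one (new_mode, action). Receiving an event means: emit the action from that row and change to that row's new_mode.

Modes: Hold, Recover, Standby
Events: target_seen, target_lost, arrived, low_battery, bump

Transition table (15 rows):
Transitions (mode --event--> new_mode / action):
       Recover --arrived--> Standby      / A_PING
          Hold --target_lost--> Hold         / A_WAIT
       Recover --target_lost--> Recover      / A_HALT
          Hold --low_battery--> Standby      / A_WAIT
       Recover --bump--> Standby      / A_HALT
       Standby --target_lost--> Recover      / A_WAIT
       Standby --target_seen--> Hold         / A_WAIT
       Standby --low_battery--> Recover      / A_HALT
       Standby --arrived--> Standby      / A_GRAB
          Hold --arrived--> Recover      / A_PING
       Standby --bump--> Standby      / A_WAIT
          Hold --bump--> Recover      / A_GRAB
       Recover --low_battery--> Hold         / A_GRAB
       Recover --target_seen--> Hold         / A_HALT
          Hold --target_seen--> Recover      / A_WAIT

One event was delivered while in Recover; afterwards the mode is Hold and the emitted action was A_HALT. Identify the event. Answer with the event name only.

target_seen

try target_seen: (Recover, target_seen) → (Hold, A_HALT)  ← matches
try target_lost: (Recover, target_lost) → (Recover, A_HALT)
try arrived: (Recover, arrived) → (Standby, A_PING)
try low_battery: (Recover, low_battery) → (Hold, A_GRAB)
try bump: (Recover, bump) → (Standby, A_HALT)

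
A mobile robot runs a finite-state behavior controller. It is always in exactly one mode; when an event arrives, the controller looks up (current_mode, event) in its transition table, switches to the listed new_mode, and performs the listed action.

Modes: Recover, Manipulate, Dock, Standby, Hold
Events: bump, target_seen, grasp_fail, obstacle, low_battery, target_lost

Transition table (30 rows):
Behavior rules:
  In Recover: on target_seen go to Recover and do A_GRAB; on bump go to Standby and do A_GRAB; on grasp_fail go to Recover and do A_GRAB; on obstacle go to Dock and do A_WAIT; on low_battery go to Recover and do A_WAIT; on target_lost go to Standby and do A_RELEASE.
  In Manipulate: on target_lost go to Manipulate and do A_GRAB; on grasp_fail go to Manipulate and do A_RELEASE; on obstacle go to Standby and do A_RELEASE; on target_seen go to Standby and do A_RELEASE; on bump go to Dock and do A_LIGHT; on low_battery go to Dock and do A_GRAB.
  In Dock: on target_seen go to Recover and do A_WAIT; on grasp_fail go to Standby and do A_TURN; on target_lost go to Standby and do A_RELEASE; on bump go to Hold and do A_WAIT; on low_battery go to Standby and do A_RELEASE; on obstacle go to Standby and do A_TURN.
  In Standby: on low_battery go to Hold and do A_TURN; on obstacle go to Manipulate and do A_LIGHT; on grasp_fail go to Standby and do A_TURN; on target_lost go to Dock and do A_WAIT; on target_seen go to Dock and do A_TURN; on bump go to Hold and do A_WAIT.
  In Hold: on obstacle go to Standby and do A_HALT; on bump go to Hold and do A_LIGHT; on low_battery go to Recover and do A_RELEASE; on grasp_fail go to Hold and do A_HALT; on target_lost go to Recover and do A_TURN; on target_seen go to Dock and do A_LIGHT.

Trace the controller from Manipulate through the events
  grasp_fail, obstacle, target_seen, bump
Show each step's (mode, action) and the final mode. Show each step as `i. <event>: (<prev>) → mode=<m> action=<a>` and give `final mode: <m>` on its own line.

final mode: Hold

1. grasp_fail: (Manipulate) → mode=Manipulate action=A_RELEASE
2. obstacle: (Manipulate) → mode=Standby action=A_RELEASE
3. target_seen: (Standby) → mode=Dock action=A_TURN
4. bump: (Dock) → mode=Hold action=A_WAIT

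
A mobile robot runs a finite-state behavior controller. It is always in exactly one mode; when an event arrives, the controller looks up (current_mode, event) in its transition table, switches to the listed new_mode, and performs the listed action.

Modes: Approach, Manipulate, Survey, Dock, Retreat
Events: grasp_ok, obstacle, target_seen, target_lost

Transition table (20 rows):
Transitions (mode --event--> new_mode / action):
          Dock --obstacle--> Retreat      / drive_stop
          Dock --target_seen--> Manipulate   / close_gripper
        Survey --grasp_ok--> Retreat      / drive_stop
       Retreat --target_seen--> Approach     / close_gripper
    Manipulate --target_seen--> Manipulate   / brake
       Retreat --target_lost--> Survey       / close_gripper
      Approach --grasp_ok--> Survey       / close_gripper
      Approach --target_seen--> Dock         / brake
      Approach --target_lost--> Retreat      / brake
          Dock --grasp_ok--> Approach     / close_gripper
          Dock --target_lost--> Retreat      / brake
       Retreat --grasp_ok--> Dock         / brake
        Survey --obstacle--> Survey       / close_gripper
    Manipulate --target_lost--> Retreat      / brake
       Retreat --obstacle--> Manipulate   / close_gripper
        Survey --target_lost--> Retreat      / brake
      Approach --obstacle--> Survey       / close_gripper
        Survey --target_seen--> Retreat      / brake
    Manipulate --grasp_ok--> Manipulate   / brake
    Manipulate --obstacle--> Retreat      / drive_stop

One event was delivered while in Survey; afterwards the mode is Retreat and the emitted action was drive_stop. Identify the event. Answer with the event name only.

grasp_ok

try grasp_ok: (Survey, grasp_ok) → (Retreat, drive_stop)  ← matches
try obstacle: (Survey, obstacle) → (Survey, close_gripper)
try target_seen: (Survey, target_seen) → (Retreat, brake)
try target_lost: (Survey, target_lost) → (Retreat, brake)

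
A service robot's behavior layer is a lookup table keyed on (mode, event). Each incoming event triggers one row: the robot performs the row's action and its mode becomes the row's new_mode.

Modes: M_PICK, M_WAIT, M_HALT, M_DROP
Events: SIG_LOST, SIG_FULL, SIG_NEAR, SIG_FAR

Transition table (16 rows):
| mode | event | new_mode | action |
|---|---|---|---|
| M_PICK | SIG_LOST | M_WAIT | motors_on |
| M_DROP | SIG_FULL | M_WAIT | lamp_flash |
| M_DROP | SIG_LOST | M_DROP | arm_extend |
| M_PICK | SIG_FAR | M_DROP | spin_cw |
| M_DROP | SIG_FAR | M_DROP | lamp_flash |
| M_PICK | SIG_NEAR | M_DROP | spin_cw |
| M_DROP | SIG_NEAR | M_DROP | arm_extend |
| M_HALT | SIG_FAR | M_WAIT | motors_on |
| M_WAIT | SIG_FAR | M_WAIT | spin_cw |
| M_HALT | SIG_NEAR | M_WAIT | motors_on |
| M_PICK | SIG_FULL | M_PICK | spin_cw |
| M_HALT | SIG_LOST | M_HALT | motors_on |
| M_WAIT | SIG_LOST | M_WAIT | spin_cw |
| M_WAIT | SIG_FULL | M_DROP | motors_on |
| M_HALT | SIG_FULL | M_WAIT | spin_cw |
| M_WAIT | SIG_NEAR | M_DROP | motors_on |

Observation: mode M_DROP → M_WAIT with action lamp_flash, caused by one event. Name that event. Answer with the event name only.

SIG_FULL

try SIG_LOST: (M_DROP, SIG_LOST) → (M_DROP, arm_extend)
try SIG_FULL: (M_DROP, SIG_FULL) → (M_WAIT, lamp_flash)  ← matches
try SIG_NEAR: (M_DROP, SIG_NEAR) → (M_DROP, arm_extend)
try SIG_FAR: (M_DROP, SIG_FAR) → (M_DROP, lamp_flash)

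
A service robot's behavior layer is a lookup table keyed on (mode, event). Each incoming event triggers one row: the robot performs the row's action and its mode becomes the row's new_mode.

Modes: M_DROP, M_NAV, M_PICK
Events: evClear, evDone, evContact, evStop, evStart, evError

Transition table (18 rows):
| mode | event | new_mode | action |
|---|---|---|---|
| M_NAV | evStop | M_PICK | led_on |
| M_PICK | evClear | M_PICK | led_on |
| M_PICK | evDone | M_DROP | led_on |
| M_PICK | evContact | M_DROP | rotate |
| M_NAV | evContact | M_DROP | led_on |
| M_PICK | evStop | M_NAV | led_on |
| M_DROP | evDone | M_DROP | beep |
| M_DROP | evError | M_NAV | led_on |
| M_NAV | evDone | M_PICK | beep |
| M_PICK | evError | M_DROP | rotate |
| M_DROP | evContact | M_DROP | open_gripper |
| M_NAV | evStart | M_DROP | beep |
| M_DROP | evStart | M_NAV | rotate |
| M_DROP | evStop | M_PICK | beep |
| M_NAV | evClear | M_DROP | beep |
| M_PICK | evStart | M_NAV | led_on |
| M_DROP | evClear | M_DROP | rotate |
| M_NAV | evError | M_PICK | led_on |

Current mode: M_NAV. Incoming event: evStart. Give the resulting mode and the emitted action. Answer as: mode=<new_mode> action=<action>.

mode=M_DROP action=beep

current mode = M_NAV; filter table to that mode:
  (M_NAV, evStop) → (M_PICK, led_on)
  (M_NAV, evContact) → (M_DROP, led_on)
  (M_NAV, evDone) → (M_PICK, beep)
  (M_NAV, evStart) → (M_DROP, beep)  ← event matches
  (M_NAV, evClear) → (M_DROP, beep)
  (M_NAV, evError) → (M_PICK, led_on)
event = evStart selects (M_DROP, beep)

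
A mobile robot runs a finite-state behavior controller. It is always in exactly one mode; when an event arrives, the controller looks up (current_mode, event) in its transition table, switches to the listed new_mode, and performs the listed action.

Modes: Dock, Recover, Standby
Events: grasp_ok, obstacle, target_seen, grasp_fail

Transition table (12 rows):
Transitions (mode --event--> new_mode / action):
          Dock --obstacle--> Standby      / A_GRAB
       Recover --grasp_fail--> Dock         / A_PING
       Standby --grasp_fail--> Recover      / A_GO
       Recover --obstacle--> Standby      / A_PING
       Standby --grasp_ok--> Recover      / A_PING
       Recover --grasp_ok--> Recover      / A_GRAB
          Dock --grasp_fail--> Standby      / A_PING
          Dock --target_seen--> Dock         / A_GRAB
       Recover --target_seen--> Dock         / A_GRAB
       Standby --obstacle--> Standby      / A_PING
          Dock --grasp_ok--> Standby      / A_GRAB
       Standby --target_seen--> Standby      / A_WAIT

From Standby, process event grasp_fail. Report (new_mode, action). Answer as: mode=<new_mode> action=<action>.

mode=Recover action=A_GO

current mode = Standby; filter table to that mode:
  (Standby, grasp_fail) → (Recover, A_GO)  ← event matches
  (Standby, grasp_ok) → (Recover, A_PING)
  (Standby, obstacle) → (Standby, A_PING)
  (Standby, target_seen) → (Standby, A_WAIT)
event = grasp_fail selects (Recover, A_GO)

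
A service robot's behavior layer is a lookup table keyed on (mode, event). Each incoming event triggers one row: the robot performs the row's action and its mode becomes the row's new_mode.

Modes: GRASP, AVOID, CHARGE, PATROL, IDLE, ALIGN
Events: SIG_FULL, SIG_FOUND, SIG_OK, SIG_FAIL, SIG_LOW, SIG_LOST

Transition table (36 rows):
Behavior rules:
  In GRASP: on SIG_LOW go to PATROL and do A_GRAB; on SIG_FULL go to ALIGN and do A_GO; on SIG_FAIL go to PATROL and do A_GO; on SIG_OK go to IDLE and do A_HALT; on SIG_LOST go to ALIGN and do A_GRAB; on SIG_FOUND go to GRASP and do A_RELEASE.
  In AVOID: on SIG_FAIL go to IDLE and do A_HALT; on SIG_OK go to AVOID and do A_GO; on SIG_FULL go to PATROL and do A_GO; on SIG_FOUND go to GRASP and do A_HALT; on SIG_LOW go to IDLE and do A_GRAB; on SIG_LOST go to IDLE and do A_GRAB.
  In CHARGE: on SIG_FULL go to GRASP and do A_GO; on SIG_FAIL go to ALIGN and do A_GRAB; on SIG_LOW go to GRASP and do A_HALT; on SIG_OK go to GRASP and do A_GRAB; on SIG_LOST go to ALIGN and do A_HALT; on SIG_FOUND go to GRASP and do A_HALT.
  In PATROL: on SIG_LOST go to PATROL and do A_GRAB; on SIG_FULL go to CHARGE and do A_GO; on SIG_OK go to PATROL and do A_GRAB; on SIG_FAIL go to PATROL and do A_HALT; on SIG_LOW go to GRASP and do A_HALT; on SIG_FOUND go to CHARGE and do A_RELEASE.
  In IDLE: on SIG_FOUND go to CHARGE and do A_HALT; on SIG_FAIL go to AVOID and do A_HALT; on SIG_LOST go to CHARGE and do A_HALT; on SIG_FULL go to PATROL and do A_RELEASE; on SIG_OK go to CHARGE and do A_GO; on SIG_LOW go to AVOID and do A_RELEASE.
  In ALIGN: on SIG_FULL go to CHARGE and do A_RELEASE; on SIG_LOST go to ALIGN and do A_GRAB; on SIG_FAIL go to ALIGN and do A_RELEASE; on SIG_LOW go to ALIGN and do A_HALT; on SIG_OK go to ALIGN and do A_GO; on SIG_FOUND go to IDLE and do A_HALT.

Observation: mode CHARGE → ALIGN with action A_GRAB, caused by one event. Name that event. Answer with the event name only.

SIG_FAIL

try SIG_FULL: (CHARGE, SIG_FULL) → (GRASP, A_GO)
try SIG_FOUND: (CHARGE, SIG_FOUND) → (GRASP, A_HALT)
try SIG_OK: (CHARGE, SIG_OK) → (GRASP, A_GRAB)
try SIG_FAIL: (CHARGE, SIG_FAIL) → (ALIGN, A_GRAB)  ← matches
try SIG_LOW: (CHARGE, SIG_LOW) → (GRASP, A_HALT)
try SIG_LOST: (CHARGE, SIG_LOST) → (ALIGN, A_HALT)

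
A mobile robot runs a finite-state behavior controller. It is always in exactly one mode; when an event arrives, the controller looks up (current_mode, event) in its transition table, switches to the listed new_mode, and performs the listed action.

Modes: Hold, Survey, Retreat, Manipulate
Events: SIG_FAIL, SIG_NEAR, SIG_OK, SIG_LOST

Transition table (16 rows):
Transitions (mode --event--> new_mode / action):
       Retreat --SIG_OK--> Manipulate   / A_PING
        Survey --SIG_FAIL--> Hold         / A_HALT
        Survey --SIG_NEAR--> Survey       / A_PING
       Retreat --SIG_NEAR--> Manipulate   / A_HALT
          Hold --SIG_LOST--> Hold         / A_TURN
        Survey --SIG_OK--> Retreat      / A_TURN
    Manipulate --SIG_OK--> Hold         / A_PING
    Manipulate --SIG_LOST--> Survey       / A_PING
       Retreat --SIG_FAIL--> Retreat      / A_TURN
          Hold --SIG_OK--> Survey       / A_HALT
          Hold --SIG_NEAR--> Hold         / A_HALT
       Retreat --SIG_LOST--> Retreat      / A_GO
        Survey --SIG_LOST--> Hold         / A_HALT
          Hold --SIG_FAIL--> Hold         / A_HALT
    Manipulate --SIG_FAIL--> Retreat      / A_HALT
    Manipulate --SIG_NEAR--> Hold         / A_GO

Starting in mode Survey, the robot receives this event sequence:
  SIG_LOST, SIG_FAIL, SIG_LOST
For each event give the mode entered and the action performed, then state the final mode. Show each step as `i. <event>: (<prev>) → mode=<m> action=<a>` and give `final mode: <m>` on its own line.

final mode: Hold

1. SIG_LOST: (Survey) → mode=Hold action=A_HALT
2. SIG_FAIL: (Hold) → mode=Hold action=A_HALT
3. SIG_LOST: (Hold) → mode=Hold action=A_TURN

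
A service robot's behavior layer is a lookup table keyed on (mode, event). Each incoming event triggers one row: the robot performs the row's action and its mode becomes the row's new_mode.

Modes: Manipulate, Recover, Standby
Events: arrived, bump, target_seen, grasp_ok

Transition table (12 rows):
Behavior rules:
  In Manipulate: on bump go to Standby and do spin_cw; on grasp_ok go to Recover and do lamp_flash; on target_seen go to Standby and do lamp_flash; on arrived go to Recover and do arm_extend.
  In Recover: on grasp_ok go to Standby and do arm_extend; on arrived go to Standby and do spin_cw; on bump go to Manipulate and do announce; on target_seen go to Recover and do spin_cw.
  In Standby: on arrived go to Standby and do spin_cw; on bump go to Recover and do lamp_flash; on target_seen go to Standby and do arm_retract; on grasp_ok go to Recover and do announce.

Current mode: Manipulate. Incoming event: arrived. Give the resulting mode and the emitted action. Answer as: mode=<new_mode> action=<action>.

mode=Recover action=arm_extend

current mode = Manipulate; filter table to that mode:
  (Manipulate, bump) → (Standby, spin_cw)
  (Manipulate, grasp_ok) → (Recover, lamp_flash)
  (Manipulate, target_seen) → (Standby, lamp_flash)
  (Manipulate, arrived) → (Recover, arm_extend)  ← event matches
event = arrived selects (Recover, arm_extend)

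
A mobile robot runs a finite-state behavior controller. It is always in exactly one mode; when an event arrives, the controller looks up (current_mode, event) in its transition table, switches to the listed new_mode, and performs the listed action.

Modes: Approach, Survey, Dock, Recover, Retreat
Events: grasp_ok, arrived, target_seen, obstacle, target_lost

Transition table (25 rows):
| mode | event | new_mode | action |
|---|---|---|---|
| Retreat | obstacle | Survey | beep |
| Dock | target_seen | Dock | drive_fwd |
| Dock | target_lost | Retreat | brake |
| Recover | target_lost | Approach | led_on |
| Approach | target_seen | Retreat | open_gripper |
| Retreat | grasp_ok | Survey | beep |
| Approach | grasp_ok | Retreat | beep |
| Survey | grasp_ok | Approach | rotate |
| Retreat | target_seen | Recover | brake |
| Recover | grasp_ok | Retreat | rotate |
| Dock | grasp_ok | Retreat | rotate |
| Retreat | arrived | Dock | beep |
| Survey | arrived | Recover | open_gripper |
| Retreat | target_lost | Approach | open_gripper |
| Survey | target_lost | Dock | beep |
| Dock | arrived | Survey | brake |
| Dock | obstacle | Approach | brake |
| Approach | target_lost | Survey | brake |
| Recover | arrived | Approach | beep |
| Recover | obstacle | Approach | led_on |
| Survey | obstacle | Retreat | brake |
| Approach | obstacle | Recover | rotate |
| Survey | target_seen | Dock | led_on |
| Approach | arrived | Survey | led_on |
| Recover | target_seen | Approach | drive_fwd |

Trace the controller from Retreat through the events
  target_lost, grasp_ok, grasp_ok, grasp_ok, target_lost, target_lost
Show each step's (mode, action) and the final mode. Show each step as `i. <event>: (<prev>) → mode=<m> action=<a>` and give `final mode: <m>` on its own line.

1. target_lost: (Retreat) → mode=Approach action=open_gripper
2. grasp_ok: (Approach) → mode=Retreat action=beep
3. grasp_ok: (Retreat) → mode=Survey action=beep
4. grasp_ok: (Survey) → mode=Approach action=rotate
5. target_lost: (Approach) → mode=Survey action=brake
6. target_lost: (Survey) → mode=Dock action=beep

final mode: Dock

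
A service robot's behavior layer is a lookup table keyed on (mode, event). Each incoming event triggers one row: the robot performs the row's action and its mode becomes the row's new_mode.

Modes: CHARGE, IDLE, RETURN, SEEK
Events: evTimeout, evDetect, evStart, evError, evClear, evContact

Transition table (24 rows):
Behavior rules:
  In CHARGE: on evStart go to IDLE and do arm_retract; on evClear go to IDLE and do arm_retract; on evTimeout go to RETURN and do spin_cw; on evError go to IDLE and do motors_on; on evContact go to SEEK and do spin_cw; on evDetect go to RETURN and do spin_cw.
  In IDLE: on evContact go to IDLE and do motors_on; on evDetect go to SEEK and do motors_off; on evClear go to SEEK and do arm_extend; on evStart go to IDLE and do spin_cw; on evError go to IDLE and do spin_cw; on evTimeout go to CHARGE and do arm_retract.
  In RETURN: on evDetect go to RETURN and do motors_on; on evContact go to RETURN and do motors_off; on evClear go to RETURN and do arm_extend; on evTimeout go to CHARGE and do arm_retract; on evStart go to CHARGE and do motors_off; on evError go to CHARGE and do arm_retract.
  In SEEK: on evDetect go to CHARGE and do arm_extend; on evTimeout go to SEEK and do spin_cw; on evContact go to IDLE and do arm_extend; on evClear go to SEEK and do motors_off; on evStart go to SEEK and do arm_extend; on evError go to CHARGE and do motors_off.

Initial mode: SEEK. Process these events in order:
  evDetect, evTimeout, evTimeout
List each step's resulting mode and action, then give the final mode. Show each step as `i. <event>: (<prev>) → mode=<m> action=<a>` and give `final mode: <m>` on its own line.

1. evDetect: (SEEK) → mode=CHARGE action=arm_extend
2. evTimeout: (CHARGE) → mode=RETURN action=spin_cw
3. evTimeout: (RETURN) → mode=CHARGE action=arm_retract

final mode: CHARGE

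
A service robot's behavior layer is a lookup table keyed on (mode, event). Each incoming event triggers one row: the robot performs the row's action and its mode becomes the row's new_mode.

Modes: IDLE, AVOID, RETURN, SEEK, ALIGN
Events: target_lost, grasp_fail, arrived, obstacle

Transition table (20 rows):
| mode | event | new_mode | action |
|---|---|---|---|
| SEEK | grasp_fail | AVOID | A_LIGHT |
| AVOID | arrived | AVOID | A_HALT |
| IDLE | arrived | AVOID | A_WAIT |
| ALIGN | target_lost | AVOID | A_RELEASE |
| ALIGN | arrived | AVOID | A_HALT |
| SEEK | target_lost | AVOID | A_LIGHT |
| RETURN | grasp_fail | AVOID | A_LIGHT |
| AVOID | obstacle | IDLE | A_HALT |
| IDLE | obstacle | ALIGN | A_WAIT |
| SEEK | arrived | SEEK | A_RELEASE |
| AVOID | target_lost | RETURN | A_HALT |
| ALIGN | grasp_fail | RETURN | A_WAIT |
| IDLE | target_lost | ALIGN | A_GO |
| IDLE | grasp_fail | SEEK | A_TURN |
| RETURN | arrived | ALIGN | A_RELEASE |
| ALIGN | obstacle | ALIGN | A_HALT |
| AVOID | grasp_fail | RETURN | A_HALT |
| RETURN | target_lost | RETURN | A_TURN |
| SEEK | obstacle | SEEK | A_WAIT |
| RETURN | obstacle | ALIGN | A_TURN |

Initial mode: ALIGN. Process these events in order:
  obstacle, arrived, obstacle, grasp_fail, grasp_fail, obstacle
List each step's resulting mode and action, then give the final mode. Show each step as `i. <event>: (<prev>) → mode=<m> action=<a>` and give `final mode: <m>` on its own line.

1. obstacle: (ALIGN) → mode=ALIGN action=A_HALT
2. arrived: (ALIGN) → mode=AVOID action=A_HALT
3. obstacle: (AVOID) → mode=IDLE action=A_HALT
4. grasp_fail: (IDLE) → mode=SEEK action=A_TURN
5. grasp_fail: (SEEK) → mode=AVOID action=A_LIGHT
6. obstacle: (AVOID) → mode=IDLE action=A_HALT

final mode: IDLE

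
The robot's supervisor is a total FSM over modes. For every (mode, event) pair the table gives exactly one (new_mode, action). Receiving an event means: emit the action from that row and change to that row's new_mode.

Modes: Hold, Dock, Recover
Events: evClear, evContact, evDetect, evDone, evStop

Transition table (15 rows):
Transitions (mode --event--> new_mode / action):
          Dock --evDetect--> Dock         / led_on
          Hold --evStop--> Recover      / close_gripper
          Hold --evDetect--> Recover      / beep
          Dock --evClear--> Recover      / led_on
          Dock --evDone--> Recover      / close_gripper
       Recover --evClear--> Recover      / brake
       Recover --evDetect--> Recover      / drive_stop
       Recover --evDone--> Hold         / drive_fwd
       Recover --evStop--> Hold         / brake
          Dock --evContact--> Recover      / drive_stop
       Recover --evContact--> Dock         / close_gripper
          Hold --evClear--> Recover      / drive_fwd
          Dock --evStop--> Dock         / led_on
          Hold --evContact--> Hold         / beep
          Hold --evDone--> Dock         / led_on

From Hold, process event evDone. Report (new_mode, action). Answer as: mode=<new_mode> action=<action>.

current mode = Hold; filter table to that mode:
  (Hold, evStop) → (Recover, close_gripper)
  (Hold, evDetect) → (Recover, beep)
  (Hold, evClear) → (Recover, drive_fwd)
  (Hold, evContact) → (Hold, beep)
  (Hold, evDone) → (Dock, led_on)  ← event matches
event = evDone selects (Dock, led_on)

mode=Dock action=led_on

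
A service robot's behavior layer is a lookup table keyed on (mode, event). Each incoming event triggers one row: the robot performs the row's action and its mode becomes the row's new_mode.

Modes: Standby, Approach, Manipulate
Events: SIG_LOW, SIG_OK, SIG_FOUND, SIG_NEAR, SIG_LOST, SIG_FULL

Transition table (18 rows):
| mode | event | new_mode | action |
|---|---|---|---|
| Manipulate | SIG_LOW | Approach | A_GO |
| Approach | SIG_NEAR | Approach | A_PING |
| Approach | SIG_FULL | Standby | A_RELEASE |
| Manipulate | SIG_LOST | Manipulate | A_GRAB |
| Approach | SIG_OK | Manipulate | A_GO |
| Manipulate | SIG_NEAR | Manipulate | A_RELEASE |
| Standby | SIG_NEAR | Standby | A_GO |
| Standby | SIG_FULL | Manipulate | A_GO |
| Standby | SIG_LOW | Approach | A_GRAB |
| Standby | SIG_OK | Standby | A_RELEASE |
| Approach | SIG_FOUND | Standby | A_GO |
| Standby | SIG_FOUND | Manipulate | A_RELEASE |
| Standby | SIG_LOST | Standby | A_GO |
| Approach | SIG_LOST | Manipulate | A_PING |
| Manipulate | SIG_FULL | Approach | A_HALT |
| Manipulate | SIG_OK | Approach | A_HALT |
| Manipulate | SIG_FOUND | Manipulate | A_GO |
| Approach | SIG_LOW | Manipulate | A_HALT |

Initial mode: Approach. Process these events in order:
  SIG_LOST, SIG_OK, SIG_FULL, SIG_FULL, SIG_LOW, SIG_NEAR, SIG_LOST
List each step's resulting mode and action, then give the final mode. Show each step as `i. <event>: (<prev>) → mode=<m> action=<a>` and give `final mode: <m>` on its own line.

1. SIG_LOST: (Approach) → mode=Manipulate action=A_PING
2. SIG_OK: (Manipulate) → mode=Approach action=A_HALT
3. SIG_FULL: (Approach) → mode=Standby action=A_RELEASE
4. SIG_FULL: (Standby) → mode=Manipulate action=A_GO
5. SIG_LOW: (Manipulate) → mode=Approach action=A_GO
6. SIG_NEAR: (Approach) → mode=Approach action=A_PING
7. SIG_LOST: (Approach) → mode=Manipulate action=A_PING

final mode: Manipulate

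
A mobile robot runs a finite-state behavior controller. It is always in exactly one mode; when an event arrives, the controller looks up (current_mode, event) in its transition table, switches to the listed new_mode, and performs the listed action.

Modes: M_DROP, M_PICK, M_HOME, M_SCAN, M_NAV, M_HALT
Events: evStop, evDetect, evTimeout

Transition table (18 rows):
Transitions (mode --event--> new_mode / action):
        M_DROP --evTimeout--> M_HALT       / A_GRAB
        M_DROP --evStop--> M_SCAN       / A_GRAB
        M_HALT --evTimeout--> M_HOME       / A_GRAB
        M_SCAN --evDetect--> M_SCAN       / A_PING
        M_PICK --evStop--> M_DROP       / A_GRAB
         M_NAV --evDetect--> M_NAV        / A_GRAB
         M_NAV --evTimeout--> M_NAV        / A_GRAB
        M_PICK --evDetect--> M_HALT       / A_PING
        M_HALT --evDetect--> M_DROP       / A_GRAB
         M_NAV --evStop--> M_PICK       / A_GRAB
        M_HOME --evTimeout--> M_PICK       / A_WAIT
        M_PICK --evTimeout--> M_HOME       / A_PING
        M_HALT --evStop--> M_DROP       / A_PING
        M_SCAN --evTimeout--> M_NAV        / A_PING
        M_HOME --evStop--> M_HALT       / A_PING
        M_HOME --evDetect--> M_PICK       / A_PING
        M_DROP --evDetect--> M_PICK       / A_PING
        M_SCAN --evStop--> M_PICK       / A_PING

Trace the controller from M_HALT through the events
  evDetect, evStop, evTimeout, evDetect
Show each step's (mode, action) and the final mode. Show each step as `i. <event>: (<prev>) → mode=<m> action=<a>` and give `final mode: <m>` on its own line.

1. evDetect: (M_HALT) → mode=M_DROP action=A_GRAB
2. evStop: (M_DROP) → mode=M_SCAN action=A_GRAB
3. evTimeout: (M_SCAN) → mode=M_NAV action=A_PING
4. evDetect: (M_NAV) → mode=M_NAV action=A_GRAB

final mode: M_NAV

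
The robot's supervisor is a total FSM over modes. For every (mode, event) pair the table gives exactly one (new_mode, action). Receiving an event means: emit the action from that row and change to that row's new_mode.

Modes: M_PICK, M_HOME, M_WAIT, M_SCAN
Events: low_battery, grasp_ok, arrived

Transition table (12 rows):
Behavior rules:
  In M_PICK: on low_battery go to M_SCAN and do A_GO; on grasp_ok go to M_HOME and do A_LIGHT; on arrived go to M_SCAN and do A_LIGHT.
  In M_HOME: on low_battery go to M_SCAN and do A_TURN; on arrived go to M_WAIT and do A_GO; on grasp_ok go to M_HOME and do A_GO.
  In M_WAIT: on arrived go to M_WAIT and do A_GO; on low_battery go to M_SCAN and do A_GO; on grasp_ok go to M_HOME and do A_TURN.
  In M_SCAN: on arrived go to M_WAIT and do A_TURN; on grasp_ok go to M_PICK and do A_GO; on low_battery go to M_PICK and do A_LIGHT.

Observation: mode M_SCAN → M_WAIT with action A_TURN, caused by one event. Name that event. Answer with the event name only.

arrived

try low_battery: (M_SCAN, low_battery) → (M_PICK, A_LIGHT)
try grasp_ok: (M_SCAN, grasp_ok) → (M_PICK, A_GO)
try arrived: (M_SCAN, arrived) → (M_WAIT, A_TURN)  ← matches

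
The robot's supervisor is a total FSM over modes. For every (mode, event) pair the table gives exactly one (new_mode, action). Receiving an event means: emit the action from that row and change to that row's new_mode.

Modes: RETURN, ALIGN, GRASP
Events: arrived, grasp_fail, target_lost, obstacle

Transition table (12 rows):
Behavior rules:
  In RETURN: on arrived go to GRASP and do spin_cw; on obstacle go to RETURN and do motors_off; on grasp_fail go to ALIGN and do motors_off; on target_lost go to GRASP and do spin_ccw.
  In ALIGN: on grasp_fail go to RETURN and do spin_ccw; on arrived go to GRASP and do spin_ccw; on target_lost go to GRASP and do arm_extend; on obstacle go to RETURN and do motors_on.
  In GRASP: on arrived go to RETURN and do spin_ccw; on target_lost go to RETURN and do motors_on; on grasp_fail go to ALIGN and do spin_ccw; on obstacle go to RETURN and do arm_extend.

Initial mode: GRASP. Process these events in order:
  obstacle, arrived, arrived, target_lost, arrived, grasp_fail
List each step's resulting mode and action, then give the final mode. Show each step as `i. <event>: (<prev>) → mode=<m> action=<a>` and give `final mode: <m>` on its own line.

final mode: ALIGN

1. obstacle: (GRASP) → mode=RETURN action=arm_extend
2. arrived: (RETURN) → mode=GRASP action=spin_cw
3. arrived: (GRASP) → mode=RETURN action=spin_ccw
4. target_lost: (RETURN) → mode=GRASP action=spin_ccw
5. arrived: (GRASP) → mode=RETURN action=spin_ccw
6. grasp_fail: (RETURN) → mode=ALIGN action=motors_off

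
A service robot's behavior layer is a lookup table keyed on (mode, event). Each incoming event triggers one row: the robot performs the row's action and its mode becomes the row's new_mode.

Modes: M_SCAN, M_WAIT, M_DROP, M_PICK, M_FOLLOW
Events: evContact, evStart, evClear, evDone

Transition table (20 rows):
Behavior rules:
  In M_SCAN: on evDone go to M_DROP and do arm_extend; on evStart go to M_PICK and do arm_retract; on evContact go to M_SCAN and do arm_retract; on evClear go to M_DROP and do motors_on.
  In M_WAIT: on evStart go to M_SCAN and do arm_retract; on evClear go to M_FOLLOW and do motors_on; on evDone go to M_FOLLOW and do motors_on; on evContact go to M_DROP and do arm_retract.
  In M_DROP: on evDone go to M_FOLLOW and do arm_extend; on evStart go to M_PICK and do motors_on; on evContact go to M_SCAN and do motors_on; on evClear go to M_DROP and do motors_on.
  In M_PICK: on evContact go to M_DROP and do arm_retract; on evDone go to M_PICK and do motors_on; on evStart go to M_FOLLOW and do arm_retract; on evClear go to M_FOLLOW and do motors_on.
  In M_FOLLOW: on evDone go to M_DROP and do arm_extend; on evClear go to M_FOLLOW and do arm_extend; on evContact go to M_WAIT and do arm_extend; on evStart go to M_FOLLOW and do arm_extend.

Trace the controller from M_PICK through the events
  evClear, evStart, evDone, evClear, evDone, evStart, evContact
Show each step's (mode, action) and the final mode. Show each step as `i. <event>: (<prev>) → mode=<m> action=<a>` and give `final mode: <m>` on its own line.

final mode: M_WAIT

1. evClear: (M_PICK) → mode=M_FOLLOW action=motors_on
2. evStart: (M_FOLLOW) → mode=M_FOLLOW action=arm_extend
3. evDone: (M_FOLLOW) → mode=M_DROP action=arm_extend
4. evClear: (M_DROP) → mode=M_DROP action=motors_on
5. evDone: (M_DROP) → mode=M_FOLLOW action=arm_extend
6. evStart: (M_FOLLOW) → mode=M_FOLLOW action=arm_extend
7. evContact: (M_FOLLOW) → mode=M_WAIT action=arm_extend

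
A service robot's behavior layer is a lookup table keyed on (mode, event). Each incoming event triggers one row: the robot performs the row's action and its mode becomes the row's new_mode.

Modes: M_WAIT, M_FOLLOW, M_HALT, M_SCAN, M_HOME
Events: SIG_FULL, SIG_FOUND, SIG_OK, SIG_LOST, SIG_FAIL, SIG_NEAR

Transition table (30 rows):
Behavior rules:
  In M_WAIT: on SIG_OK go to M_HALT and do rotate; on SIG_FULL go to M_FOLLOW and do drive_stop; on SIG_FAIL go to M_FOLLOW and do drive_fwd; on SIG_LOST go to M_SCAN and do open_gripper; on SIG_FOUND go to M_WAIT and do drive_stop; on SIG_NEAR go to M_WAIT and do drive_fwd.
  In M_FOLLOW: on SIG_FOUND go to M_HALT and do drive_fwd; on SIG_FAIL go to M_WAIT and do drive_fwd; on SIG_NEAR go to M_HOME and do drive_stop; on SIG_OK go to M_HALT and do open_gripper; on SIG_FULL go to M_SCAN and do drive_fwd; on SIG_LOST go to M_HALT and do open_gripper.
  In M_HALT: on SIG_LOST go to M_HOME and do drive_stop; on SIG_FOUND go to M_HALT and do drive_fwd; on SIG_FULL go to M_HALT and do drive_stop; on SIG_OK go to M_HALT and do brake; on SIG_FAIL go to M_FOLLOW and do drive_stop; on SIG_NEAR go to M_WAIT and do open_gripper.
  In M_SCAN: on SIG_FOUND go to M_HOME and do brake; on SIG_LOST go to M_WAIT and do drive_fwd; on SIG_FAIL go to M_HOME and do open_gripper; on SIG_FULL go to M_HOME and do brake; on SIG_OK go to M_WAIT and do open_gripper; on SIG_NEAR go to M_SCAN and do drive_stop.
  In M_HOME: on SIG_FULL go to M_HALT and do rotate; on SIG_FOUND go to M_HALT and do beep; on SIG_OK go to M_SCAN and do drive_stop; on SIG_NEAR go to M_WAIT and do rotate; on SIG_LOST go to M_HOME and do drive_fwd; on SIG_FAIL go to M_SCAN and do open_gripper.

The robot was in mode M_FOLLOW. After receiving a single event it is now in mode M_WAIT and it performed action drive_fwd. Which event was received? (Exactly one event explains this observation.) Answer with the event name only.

SIG_FAIL

try SIG_FULL: (M_FOLLOW, SIG_FULL) → (M_SCAN, drive_fwd)
try SIG_FOUND: (M_FOLLOW, SIG_FOUND) → (M_HALT, drive_fwd)
try SIG_OK: (M_FOLLOW, SIG_OK) → (M_HALT, open_gripper)
try SIG_LOST: (M_FOLLOW, SIG_LOST) → (M_HALT, open_gripper)
try SIG_FAIL: (M_FOLLOW, SIG_FAIL) → (M_WAIT, drive_fwd)  ← matches
try SIG_NEAR: (M_FOLLOW, SIG_NEAR) → (M_HOME, drive_stop)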